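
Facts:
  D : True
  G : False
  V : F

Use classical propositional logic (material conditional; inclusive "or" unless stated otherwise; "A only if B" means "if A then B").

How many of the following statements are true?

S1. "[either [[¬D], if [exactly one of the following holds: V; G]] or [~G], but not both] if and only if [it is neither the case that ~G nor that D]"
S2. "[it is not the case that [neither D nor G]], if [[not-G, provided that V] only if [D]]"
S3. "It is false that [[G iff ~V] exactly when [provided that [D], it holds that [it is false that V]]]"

3

S1: Formalization: (((V xor G) -> ~D) xor ~G) <-> (~G nor D)

V xor G = F xor F = F
~D = ~T = F
(V xor G) -> ~D = F -> F = T
~G = ~F = T
((V xor G) -> ~D) xor ~G = T xor T = F
~G = ~F = T
~G nor D = T nor T = F
(((V xor G) -> ~D) xor ~G) <-> (~G nor D) = F <-> F = T
So S1 is true.

S2: This is ((V -> ~G) -> D) -> ~(D nor G).

~G = ~F = T
V -> ~G = F -> T = T
(V -> ~G) -> D = T -> T = T
D nor G = T nor F = F
~(D nor G) = ~F = T
((V -> ~G) -> D) -> ~(D nor G) = T -> T = T
So S2 is true.

S3: Parsed as ~((G <-> ~V) <-> (D -> ~V))

~V = ~F = T
G <-> ~V = F <-> T = F
~V = ~F = T
D -> ~V = T -> T = T
(G <-> ~V) <-> (D -> ~V) = F <-> T = F
~((G <-> ~V) <-> (D -> ~V)) = ~F = T
Hence S3 is true.

True statements: 3 (S1, S2, S3).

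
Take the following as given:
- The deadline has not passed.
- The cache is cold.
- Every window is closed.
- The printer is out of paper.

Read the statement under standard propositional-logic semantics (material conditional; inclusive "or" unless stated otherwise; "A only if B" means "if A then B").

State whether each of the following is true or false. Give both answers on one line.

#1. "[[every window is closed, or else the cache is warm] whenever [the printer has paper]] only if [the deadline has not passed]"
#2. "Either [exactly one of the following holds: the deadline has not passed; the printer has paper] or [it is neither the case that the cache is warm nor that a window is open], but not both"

Let S = "the printer has paper" (F), R = "a window is open" (F), Q = "the cache is warm" (F), P = "the deadline has passed" (F).

#1: In symbols: (S -> (~R | Q)) -> ~P

~R = ~F = T
~R | Q = T | F = T
S -> (~R | Q) = F -> T = T
~P = ~F = T
(S -> (~R | Q)) -> ~P = T -> T = T
Hence #1 is true.

#2: This is (~P xor S) xor (Q nor R).

~P = ~F = T
~P xor S = T xor F = T
Q nor R = F nor F = T
(~P xor S) xor (Q nor R) = T xor T = F
Hence #2 is false.

#1 true, #2 false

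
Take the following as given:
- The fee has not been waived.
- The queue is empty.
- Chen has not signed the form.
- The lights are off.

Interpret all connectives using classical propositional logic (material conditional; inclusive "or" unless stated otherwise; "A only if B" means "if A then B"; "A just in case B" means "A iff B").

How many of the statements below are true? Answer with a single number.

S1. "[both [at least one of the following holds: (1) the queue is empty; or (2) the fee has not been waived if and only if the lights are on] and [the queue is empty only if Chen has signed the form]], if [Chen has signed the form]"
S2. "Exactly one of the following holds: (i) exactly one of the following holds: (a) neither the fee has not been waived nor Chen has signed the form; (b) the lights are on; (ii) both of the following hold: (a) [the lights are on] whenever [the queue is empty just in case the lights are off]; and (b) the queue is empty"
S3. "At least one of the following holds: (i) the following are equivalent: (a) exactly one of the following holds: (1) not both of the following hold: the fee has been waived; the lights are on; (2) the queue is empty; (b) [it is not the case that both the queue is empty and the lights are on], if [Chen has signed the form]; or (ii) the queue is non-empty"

1

Let V = "Chen has signed the form" (F), M = "the queue is empty" (T), Q = "the fee has been waived" (F), W = "the lights are on" (F).

S1: This is V -> ((M | (~Q <-> W)) & (M -> V)).

~Q = ~F = T
~Q <-> W = T <-> F = F
M | (~Q <-> W) = T | F = T
M -> V = T -> F = F
(M | (~Q <-> W)) & (M -> V) = T & F = F
V -> ((M | (~Q <-> W)) & (M -> V)) = F -> F = T
Hence S1 is true.

S2: Parsed as ((~Q nor V) xor W) xor (((M <-> ~W) -> W) & M)

~Q = ~F = T
~Q nor V = T nor F = F
(~Q nor V) xor W = F xor F = F
~W = ~F = T
M <-> ~W = T <-> T = T
(M <-> ~W) -> W = T -> F = F
((M <-> ~W) -> W) & M = F & T = F
((~Q nor V) xor W) xor (((M <-> ~W) -> W) & M) = F xor F = F
So S2 is false.

S3: This is (((Q nand W) xor M) <-> (V -> (M nand W))) | ~M.

Q nand W = F nand F = T
(Q nand W) xor M = T xor T = F
M nand W = T nand F = T
V -> (M nand W) = F -> T = T
((Q nand W) xor M) <-> (V -> (M nand W)) = F <-> T = F
~M = ~T = F
(((Q nand W) xor M) <-> (V -> (M nand W))) | ~M = F | F = F
Thus S3 is false.

1 of the 3 statements is true.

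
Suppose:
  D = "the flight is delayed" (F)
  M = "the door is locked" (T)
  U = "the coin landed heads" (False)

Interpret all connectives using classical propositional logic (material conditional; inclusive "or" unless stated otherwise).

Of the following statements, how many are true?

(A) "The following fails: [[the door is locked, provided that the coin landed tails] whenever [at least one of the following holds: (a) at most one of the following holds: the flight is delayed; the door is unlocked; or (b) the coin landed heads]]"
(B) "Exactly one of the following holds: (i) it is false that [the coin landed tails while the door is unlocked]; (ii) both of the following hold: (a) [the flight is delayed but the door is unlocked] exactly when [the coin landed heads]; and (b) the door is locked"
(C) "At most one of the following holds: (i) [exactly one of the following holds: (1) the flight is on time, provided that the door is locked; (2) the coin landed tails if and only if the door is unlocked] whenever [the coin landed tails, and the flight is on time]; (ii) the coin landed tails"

0

(A): This is not (((D nand not M) or U) -> (not U -> M)).

not M = not True = False
D nand not M = False nand False = True
(D nand not M) or U = True or False = True
not U = not False = True
not U -> M = True -> True = True
((D nand not M) or U) -> (not U -> M) = True -> True = True
not (((D nand not M) or U) -> (not U -> M)) = not True = False
Thus (A) is false.

(B): Formalization: not (not U and not M) xor (((D and not M) iff U) and M)

not U = not False = True
not M = not True = False
not U and not M = True and False = False
not (not U and not M) = not False = True
not M = not True = False
D and not M = False and False = False
(D and not M) iff U = False iff False = True
((D and not M) iff U) and M = True and True = True
not (not U and not M) xor (((D and not M) iff U) and M) = True xor True = False
Thus (B) is false.

(C): This is ((not U and not D) -> ((M -> not D) xor (not U iff not M))) nand not U.

not U = not False = True
not D = not False = True
not U and not D = True and True = True
not D = not False = True
M -> not D = True -> True = True
not U = not False = True
not M = not True = False
not U iff not M = True iff False = False
(M -> not D) xor (not U iff not M) = True xor False = True
(not U and not D) -> ((M -> not D) xor (not U iff not M)) = True -> True = True
not U = not False = True
((not U and not D) -> ((M -> not D) xor (not U iff not M))) nand not U = True nand True = False
Hence (C) is false.

0 of the 3 statements are true (none).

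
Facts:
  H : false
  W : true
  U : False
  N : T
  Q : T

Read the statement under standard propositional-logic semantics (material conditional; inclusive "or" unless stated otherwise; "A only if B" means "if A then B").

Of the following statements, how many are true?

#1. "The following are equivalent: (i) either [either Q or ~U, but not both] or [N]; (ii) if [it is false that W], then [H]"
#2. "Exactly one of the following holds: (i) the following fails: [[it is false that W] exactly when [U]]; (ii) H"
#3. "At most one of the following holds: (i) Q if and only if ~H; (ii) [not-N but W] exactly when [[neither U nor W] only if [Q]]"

2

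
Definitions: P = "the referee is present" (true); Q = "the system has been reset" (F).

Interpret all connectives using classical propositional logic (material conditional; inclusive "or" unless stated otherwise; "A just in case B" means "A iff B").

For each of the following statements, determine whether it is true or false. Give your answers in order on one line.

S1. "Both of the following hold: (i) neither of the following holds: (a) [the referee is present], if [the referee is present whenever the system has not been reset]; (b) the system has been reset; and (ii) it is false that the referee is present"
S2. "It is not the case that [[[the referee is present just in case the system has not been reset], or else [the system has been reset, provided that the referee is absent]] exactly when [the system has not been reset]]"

S1: Parsed as (((not Q -> P) -> P) nor Q) and not P

not Q = not False = True
not Q -> P = True -> True = True
(not Q -> P) -> P = True -> True = True
((not Q -> P) -> P) nor Q = True nor False = False
not P = not True = False
(((not Q -> P) -> P) nor Q) and not P = False and False = False
Hence S1 is false.

S2: Parsed as not (((P iff not Q) or (not P -> Q)) iff not Q)

not Q = not False = True
P iff not Q = True iff True = True
not P = not True = False
not P -> Q = False -> False = True
(P iff not Q) or (not P -> Q) = True or True = True
not Q = not False = True
((P iff not Q) or (not P -> Q)) iff not Q = True iff True = True
not (((P iff not Q) or (not P -> Q)) iff not Q) = not True = False
Hence S2 is false.

S1 F; S2 F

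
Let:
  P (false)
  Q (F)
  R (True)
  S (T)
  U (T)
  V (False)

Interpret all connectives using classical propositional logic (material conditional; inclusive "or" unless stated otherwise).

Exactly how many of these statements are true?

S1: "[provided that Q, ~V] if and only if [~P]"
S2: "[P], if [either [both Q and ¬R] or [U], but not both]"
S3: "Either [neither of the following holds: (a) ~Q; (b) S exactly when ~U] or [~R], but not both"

1

S1: In symbols: (Q -> ~V) <-> ~P

~V = ~F = T
Q -> ~V = F -> T = T
~P = ~F = T
(Q -> ~V) <-> ~P = T <-> T = T
So S1 is true.

S2: In symbols: ((Q & ~R) xor U) -> P

~R = ~T = F
Q & ~R = F & F = F
(Q & ~R) xor U = F xor T = T
((Q & ~R) xor U) -> P = T -> F = F
So S2 is false.

S3: Formalization: (~Q nor (S <-> ~U)) xor ~R

~Q = ~F = T
~U = ~T = F
S <-> ~U = T <-> F = F
~Q nor (S <-> ~U) = T nor F = F
~R = ~T = F
(~Q nor (S <-> ~U)) xor ~R = F xor F = F
So S3 is false.

Count: 1.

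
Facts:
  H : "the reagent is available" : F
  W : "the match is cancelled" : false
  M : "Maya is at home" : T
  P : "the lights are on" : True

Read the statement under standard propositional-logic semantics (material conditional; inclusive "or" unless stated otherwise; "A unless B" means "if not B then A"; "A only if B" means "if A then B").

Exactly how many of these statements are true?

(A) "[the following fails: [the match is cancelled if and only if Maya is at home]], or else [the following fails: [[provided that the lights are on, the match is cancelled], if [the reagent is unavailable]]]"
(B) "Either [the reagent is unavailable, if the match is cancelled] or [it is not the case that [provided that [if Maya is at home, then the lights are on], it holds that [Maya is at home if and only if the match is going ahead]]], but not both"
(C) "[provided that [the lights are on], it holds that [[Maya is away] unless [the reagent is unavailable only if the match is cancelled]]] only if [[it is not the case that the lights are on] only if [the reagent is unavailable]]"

3

(A): Parsed as not (W iff M) or not (not H -> (P -> W))

W iff M = False iff True = False
not (W iff M) = not False = True
not H = not False = True
P -> W = True -> False = False
not H -> (P -> W) = True -> False = False
not (not H -> (P -> W)) = not False = True
not (W iff M) or not (not H -> (P -> W)) = True or True = True
Hence (A) is true.

(B): Formalization: (W -> not H) xor not ((M -> P) -> (M iff not W))

not H = not False = True
W -> not H = False -> True = True
M -> P = True -> True = True
not W = not False = True
M iff not W = True iff True = True
(M -> P) -> (M iff not W) = True -> True = True
not ((M -> P) -> (M iff not W)) = not True = False
(W -> not H) xor not ((M -> P) -> (M iff not W)) = True xor False = True
Thus (B) is true.

(C): Parsed as (P -> (not M or (not H -> W))) -> (not P -> not H)

not M = not True = False
not H = not False = True
not H -> W = True -> False = False
not M or (not H -> W) = False or False = False
P -> (not M or (not H -> W)) = True -> False = False
not P = not True = False
not H = not False = True
not P -> not H = False -> True = True
(P -> (not M or (not H -> W))) -> (not P -> not H) = False -> True = True
So (C) is true.

True statements: 3 ((A), (B), (C)).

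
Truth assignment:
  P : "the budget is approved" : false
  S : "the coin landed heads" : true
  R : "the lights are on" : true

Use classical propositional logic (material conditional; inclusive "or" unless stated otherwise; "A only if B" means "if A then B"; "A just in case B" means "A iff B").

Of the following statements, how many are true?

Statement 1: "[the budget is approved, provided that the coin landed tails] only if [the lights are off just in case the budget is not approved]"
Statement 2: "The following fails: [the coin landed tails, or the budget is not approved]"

0

Statement 1: In symbols: (not S -> P) -> (not R iff not P)

not S = not True = False
not S -> P = False -> False = True
not R = not True = False
not P = not False = True
not R iff not P = False iff True = False
(not S -> P) -> (not R iff not P) = True -> False = False
Hence Statement 1 is false.

Statement 2: In symbols: not (not S or not P)

not S = not True = False
not P = not False = True
not S or not P = False or True = True
not (not S or not P) = not True = False
So Statement 2 is false.

0 of the 2 statements are true (none).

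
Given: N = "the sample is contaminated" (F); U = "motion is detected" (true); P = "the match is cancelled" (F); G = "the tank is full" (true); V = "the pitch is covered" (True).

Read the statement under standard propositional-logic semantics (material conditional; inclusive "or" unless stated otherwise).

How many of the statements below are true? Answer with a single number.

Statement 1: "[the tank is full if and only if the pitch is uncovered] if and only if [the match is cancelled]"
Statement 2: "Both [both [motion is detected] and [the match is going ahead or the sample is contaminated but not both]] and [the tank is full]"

Statement 1: This is (G iff not V) iff P.

not V = not True = False
G iff not V = True iff False = False
(G iff not V) iff P = False iff False = True
So Statement 1 is true.

Statement 2: This is (U and (not P xor N)) and G.

not P = not False = True
not P xor N = True xor False = True
U and (not P xor N) = True and True = True
(U and (not P xor N)) and G = True and True = True
Hence Statement 2 is true.

True statements: 2 (Statement 1, Statement 2).

2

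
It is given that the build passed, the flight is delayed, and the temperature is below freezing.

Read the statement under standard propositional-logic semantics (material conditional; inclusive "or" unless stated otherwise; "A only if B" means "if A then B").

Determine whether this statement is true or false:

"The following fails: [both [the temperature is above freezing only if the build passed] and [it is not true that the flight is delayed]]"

True

Let D = "the temperature is below freezing" (True), M = "the build passed" (True), Q = "the flight is delayed" (True).
Formalization: not ((not D -> M) and not Q)

not D = not True = False
not D -> M = False -> True = True
not Q = not True = False
(not D -> M) and not Q = True and False = False
not ((not D -> M) and not Q) = not False = True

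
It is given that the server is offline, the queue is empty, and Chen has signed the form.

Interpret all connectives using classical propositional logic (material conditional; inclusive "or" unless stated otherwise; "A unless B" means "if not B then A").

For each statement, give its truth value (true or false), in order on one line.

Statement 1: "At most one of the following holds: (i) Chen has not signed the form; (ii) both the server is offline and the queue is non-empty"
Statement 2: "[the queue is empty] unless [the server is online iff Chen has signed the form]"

Let R = "Chen has signed the form" (True), P = "the server is online" (False), Q = "the queue is empty" (True).

Statement 1: This is not R nand (not P and not Q).

not R = not True = False
not P = not False = True
not Q = not True = False
not P and not Q = True and False = False
not R nand (not P and not Q) = False nand False = True
Hence Statement 1 is true.

Statement 2: Parsed as Q or (P iff R)

P iff R = False iff True = False
Q or (P iff R) = True or False = True
So Statement 2 is true.

Statement 1 true / Statement 2 true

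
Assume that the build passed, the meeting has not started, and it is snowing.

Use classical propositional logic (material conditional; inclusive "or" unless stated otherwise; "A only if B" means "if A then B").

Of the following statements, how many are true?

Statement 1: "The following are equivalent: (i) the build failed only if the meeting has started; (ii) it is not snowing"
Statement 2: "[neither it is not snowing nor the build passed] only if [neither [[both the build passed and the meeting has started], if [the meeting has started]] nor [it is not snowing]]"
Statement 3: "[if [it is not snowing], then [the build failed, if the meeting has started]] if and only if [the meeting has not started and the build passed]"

2

Let P = "the build passed" (True), Q = "the meeting has started" (False), R = "it is snowing" (True).

Statement 1: Formalization: (not P -> Q) iff not R

not P = not True = False
not P -> Q = False -> False = True
not R = not True = False
(not P -> Q) iff not R = True iff False = False
Hence Statement 1 is false.

Statement 2: This is (not R nor P) -> ((Q -> (P and Q)) nor not R).

not R = not True = False
not R nor P = False nor True = False
P and Q = True and False = False
Q -> (P and Q) = False -> False = True
not R = not True = False
(Q -> (P and Q)) nor not R = True nor False = False
(not R nor P) -> ((Q -> (P and Q)) nor not R) = False -> False = True
So Statement 2 is true.

Statement 3: Parsed as (not R -> (Q -> not P)) iff (not Q and P)

not R = not True = False
not P = not True = False
Q -> not P = False -> False = True
not R -> (Q -> not P) = False -> True = True
not Q = not False = True
not Q and P = True and True = True
(not R -> (Q -> not P)) iff (not Q and P) = True iff True = True
Thus Statement 3 is true.

True statements: 2 (Statement 2, Statement 3).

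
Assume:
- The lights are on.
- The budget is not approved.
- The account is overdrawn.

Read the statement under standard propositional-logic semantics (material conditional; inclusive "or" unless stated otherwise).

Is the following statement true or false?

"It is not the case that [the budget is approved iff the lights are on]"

The statement is true.

Let L = "the budget is approved" (F), K = "the lights are on" (T).
Formalization: ¬(L ↔ K)

L ↔ K = F ↔ T = F
¬(L ↔ K) = ¬F = T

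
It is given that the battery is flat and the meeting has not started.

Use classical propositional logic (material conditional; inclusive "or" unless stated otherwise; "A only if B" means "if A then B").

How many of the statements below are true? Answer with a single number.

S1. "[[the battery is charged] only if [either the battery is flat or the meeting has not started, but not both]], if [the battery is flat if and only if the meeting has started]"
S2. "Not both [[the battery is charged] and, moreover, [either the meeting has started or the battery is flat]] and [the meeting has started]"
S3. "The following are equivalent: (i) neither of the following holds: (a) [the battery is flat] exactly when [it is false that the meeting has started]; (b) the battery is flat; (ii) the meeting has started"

3

Let P = "the battery is charged" (False), U = "the meeting has started" (False).

S1: Parsed as (not P iff U) -> (P -> (not P xor not U))

not P = not False = True
not P iff U = True iff False = False
not P = not False = True
not U = not False = True
not P xor not U = True xor True = False
P -> (not P xor not U) = False -> False = True
(not P iff U) -> (P -> (not P xor not U)) = False -> True = True
Thus S1 is true.

S2: In symbols: (P and (U or not P)) nand U

not P = not False = True
U or not P = False or True = True
P and (U or not P) = False and True = False
(P and (U or not P)) nand U = False nand False = True
Hence S2 is true.

S3: This is ((not P iff not U) nor not P) iff U.

not P = not False = True
not U = not False = True
not P iff not U = True iff True = True
not P = not False = True
(not P iff not U) nor not P = True nor True = False
((not P iff not U) nor not P) iff U = False iff False = True
So S3 is true.

Count: 3.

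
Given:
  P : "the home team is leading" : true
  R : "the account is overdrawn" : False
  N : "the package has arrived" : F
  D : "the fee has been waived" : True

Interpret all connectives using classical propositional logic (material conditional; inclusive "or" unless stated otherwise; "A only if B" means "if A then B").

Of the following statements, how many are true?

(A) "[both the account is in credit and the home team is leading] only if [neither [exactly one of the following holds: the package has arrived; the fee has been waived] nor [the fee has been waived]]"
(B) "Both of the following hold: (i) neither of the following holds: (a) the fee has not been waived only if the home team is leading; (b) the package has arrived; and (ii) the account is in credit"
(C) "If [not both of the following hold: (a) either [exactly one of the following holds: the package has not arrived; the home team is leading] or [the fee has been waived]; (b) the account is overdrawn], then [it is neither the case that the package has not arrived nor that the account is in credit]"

(A): In symbols: (¬R ∧ P) → ((N ⊕ D) ↓ D)

¬R = ¬F = T
¬R ∧ P = T ∧ T = T
N ⊕ D = F ⊕ T = T
(N ⊕ D) ↓ D = T ↓ T = F
(¬R ∧ P) → ((N ⊕ D) ↓ D) = T → F = F
So (A) is false.

(B): Parsed as ((¬D → P) ↓ N) ∧ ¬R

¬D = ¬T = F
¬D → P = F → T = T
(¬D → P) ↓ N = T ↓ F = F
¬R = ¬F = T
((¬D → P) ↓ N) ∧ ¬R = F ∧ T = F
So (B) is false.

(C): Parsed as (((¬N ⊕ P) ∨ D) ↑ R) → (¬N ↓ ¬R)

¬N = ¬F = T
¬N ⊕ P = T ⊕ T = F
(¬N ⊕ P) ∨ D = F ∨ T = T
((¬N ⊕ P) ∨ D) ↑ R = T ↑ F = T
¬N = ¬F = T
¬R = ¬F = T
¬N ↓ ¬R = T ↓ T = F
(((¬N ⊕ P) ∨ D) ↑ R) → (¬N ↓ ¬R) = T → F = F
So (C) is false.

Count: 0.

0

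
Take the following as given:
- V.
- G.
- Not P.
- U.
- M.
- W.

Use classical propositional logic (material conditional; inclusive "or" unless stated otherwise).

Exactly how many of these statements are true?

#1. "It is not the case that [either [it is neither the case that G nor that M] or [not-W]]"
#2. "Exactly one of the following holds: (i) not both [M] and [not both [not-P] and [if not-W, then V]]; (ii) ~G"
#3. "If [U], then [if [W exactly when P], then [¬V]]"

#1: Parsed as not ((G nor M) or not W)

G nor M = True nor True = False
not W = not True = False
(G nor M) or not W = False or False = False
not ((G nor M) or not W) = not False = True
Thus #1 is true.

#2: In symbols: (M nand (not P nand (not W -> V))) xor not G

not P = not False = True
not W = not True = False
not W -> V = False -> True = True
not P nand (not W -> V) = True nand True = False
M nand (not P nand (not W -> V)) = True nand False = True
not G = not True = False
(M nand (not P nand (not W -> V))) xor not G = True xor False = True
So #2 is true.

#3: Parsed as U -> ((W iff P) -> not V)

W iff P = True iff False = False
not V = not True = False
(W iff P) -> not V = False -> False = True
U -> ((W iff P) -> not V) = True -> True = True
Thus #3 is true.

3 of the 3 statements are true.

3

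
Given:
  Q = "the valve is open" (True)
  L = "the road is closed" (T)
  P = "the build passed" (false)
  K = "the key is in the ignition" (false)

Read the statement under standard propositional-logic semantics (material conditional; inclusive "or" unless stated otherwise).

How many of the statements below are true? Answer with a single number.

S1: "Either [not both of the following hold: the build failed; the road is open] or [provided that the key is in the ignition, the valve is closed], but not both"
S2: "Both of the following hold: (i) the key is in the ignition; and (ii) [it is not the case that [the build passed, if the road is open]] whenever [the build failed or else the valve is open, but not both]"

S1: Parsed as (¬P ↑ ¬L) ⊕ (K → ¬Q)

¬P = ¬F = T
¬L = ¬T = F
¬P ↑ ¬L = T ↑ F = T
¬Q = ¬T = F
K → ¬Q = F → F = T
(¬P ↑ ¬L) ⊕ (K → ¬Q) = T ⊕ T = F
So S1 is false.

S2: Parsed as K ∧ ((¬P ⊕ Q) → ¬(¬L → P))

¬P = ¬F = T
¬P ⊕ Q = T ⊕ T = F
¬L = ¬T = F
¬L → P = F → F = T
¬(¬L → P) = ¬T = F
(¬P ⊕ Q) → ¬(¬L → P) = F → F = T
K ∧ ((¬P ⊕ Q) → ¬(¬L → P)) = F ∧ T = F
Thus S2 is false.

Count: 0.

0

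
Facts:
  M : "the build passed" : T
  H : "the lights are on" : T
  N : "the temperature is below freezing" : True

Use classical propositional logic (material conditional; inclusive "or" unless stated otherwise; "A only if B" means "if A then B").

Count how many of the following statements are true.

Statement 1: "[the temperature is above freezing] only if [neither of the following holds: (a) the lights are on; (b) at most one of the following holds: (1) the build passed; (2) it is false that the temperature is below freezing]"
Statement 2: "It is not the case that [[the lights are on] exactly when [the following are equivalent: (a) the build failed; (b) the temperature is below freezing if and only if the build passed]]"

2

Statement 1: Parsed as not N -> (H nor (M nand not N))

not N = not True = False
not N = not True = False
M nand not N = True nand False = True
H nor (M nand not N) = True nor True = False
not N -> (H nor (M nand not N)) = False -> False = True
Hence Statement 1 is true.

Statement 2: Parsed as not (H iff (not M iff (N iff M)))

not M = not True = False
N iff M = True iff True = True
not M iff (N iff M) = False iff True = False
H iff (not M iff (N iff M)) = True iff False = False
not (H iff (not M iff (N iff M))) = not False = True
Thus Statement 2 is true.

Count: 2.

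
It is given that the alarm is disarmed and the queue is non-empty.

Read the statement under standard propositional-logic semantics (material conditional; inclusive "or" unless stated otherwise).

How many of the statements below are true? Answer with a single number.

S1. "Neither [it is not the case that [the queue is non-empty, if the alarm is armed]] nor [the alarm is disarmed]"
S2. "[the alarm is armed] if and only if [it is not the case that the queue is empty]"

Let P = "the alarm is armed" (F), Q = "the queue is empty" (F).

S1: This is ¬(P → ¬Q) ↓ ¬P.

¬Q = ¬F = T
P → ¬Q = F → T = T
¬(P → ¬Q) = ¬T = F
¬P = ¬F = T
¬(P → ¬Q) ↓ ¬P = F ↓ T = F
So S1 is false.

S2: Parsed as P ↔ ¬Q

¬Q = ¬F = T
P ↔ ¬Q = F ↔ T = F
Thus S2 is false.

True statements: 0 (none).

0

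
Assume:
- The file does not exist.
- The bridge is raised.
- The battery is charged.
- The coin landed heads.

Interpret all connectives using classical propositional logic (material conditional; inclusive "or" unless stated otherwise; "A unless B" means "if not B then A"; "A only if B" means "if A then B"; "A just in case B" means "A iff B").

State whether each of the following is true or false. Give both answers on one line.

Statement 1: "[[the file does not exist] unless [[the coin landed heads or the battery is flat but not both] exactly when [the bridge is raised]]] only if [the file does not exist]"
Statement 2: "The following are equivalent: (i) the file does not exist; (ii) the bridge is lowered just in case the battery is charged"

Statement 1 true / Statement 2 false

Let Q = "the file exists" (F), L = "the coin landed heads" (T), D = "the battery is charged" (T), P = "the bridge is raised" (T).

Statement 1: Formalization: (~Q | ((L xor ~D) <-> P)) -> ~Q

~Q = ~F = T
~D = ~T = F
L xor ~D = T xor F = T
(L xor ~D) <-> P = T <-> T = T
~Q | ((L xor ~D) <-> P) = T | T = T
~Q = ~F = T
(~Q | ((L xor ~D) <-> P)) -> ~Q = T -> T = T
Thus Statement 1 is true.

Statement 2: This is ~Q <-> (~P <-> D).

~Q = ~F = T
~P = ~T = F
~P <-> D = F <-> T = F
~Q <-> (~P <-> D) = T <-> F = F
So Statement 2 is false.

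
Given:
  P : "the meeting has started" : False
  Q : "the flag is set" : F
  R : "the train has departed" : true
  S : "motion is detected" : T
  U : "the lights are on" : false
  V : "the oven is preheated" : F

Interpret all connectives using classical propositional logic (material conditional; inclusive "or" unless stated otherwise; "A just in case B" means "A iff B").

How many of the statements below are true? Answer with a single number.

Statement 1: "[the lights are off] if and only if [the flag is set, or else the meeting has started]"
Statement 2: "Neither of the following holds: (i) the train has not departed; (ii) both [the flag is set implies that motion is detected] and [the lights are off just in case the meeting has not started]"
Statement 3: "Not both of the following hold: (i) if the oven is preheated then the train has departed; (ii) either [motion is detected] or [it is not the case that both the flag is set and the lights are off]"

0

Statement 1: Formalization: ~U <-> (Q | P)

~U = ~F = T
Q | P = F | F = F
~U <-> (Q | P) = T <-> F = F
Thus Statement 1 is false.

Statement 2: In symbols: ~R nor ((Q -> S) & (~U <-> ~P))

~R = ~T = F
Q -> S = F -> T = T
~U = ~F = T
~P = ~F = T
~U <-> ~P = T <-> T = T
(Q -> S) & (~U <-> ~P) = T & T = T
~R nor ((Q -> S) & (~U <-> ~P)) = F nor T = F
Thus Statement 2 is false.

Statement 3: Formalization: (V -> R) nand (S | (Q nand ~U))

V -> R = F -> T = T
~U = ~F = T
Q nand ~U = F nand T = T
S | (Q nand ~U) = T | T = T
(V -> R) nand (S | (Q nand ~U)) = T nand T = F
Hence Statement 3 is false.

Count: 0.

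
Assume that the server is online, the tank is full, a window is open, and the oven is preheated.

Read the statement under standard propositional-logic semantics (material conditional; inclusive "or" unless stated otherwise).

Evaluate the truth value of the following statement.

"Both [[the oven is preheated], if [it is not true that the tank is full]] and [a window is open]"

The statement is true.

Let S = "the tank is full" (T), V = "the oven is preheated" (T), N = "a window is open" (T).
Formalization: (¬S → V) ∧ N

¬S = ¬T = F
¬S → V = F → T = T
(¬S → V) ∧ N = T ∧ T = T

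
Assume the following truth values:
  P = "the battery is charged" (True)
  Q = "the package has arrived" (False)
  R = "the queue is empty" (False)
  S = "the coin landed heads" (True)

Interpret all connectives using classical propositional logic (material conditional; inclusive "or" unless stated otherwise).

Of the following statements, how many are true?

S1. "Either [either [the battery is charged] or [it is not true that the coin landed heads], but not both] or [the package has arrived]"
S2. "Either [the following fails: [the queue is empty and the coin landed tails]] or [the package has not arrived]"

S1: Parsed as (P ⊕ ¬S) ∨ Q

¬S = ¬T = F
P ⊕ ¬S = T ⊕ F = T
(P ⊕ ¬S) ∨ Q = T ∨ F = T
Thus S1 is true.

S2: Parsed as ¬(R ∧ ¬S) ∨ ¬Q

¬S = ¬T = F
R ∧ ¬S = F ∧ F = F
¬(R ∧ ¬S) = ¬F = T
¬Q = ¬F = T
¬(R ∧ ¬S) ∨ ¬Q = T ∨ T = T
Thus S2 is true.

True statements: 2.

2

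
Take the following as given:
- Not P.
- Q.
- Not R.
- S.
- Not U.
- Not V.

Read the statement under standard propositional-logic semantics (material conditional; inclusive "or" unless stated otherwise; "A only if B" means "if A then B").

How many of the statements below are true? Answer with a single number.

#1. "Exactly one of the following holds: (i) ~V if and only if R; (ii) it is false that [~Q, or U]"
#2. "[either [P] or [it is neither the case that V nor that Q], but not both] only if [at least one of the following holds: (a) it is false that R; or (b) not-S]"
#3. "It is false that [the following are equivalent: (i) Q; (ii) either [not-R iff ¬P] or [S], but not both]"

3

#1: Formalization: (¬V ↔ R) ⊕ ¬(¬Q ∨ U)

¬V = ¬F = T
¬V ↔ R = T ↔ F = F
¬Q = ¬T = F
¬Q ∨ U = F ∨ F = F
¬(¬Q ∨ U) = ¬F = T
(¬V ↔ R) ⊕ ¬(¬Q ∨ U) = F ⊕ T = T
Hence #1 is true.

#2: In symbols: (P ⊕ (V ↓ Q)) → (¬R ∨ ¬S)

V ↓ Q = F ↓ T = F
P ⊕ (V ↓ Q) = F ⊕ F = F
¬R = ¬F = T
¬S = ¬T = F
¬R ∨ ¬S = T ∨ F = T
(P ⊕ (V ↓ Q)) → (¬R ∨ ¬S) = F → T = T
So #2 is true.

#3: Parsed as ¬(Q ↔ ((¬R ↔ ¬P) ⊕ S))

¬R = ¬F = T
¬P = ¬F = T
¬R ↔ ¬P = T ↔ T = T
(¬R ↔ ¬P) ⊕ S = T ⊕ T = F
Q ↔ ((¬R ↔ ¬P) ⊕ S) = T ↔ F = F
¬(Q ↔ ((¬R ↔ ¬P) ⊕ S)) = ¬F = T
So #3 is true.

Count: 3.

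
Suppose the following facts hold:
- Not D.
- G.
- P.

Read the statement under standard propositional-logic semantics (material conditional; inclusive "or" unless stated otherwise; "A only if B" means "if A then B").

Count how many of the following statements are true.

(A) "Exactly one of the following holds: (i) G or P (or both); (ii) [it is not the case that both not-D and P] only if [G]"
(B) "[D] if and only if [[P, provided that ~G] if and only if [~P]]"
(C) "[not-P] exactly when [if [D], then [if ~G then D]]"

1

(A): In symbols: (G or P) xor ((not D nand P) -> G)

G or P = True or True = True
not D = not False = True
not D nand P = True nand True = False
(not D nand P) -> G = False -> True = True
(G or P) xor ((not D nand P) -> G) = True xor True = False
Hence (A) is false.

(B): Formalization: D iff ((not G -> P) iff not P)

not G = not True = False
not G -> P = False -> True = True
not P = not True = False
(not G -> P) iff not P = True iff False = False
D iff ((not G -> P) iff not P) = False iff False = True
Thus (B) is true.

(C): This is not P iff (D -> (not G -> D)).

not P = not True = False
not G = not True = False
not G -> D = False -> False = True
D -> (not G -> D) = False -> True = True
not P iff (D -> (not G -> D)) = False iff True = False
Hence (C) is false.

True statements: 1.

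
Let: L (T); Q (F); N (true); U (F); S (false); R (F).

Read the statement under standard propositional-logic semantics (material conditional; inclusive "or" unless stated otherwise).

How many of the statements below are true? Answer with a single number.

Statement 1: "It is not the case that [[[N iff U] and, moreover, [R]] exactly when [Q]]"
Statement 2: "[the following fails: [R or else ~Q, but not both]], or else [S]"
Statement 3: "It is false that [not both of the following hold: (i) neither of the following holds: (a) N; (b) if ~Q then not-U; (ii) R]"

0

Statement 1: This is ¬(((N ↔ U) ∧ R) ↔ Q).

N ↔ U = T ↔ F = F
(N ↔ U) ∧ R = F ∧ F = F
((N ↔ U) ∧ R) ↔ Q = F ↔ F = T
¬(((N ↔ U) ∧ R) ↔ Q) = ¬T = F
So Statement 1 is false.

Statement 2: In symbols: ¬(R ⊕ ¬Q) ∨ S

¬Q = ¬F = T
R ⊕ ¬Q = F ⊕ T = T
¬(R ⊕ ¬Q) = ¬T = F
¬(R ⊕ ¬Q) ∨ S = F ∨ F = F
So Statement 2 is false.

Statement 3: Formalization: ¬((N ↓ (¬Q → ¬U)) ↑ R)

¬Q = ¬F = T
¬U = ¬F = T
¬Q → ¬U = T → T = T
N ↓ (¬Q → ¬U) = T ↓ T = F
(N ↓ (¬Q → ¬U)) ↑ R = F ↑ F = T
¬((N ↓ (¬Q → ¬U)) ↑ R) = ¬T = F
So Statement 3 is false.

True statements: 0 (none).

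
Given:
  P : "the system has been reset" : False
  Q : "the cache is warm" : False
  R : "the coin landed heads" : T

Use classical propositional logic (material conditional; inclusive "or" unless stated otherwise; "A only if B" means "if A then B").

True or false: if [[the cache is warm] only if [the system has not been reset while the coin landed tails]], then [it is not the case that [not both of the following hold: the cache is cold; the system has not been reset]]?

Values: Q=F, P=F, R=T.
In symbols: (Q → (¬P ∧ ¬R)) → ¬(¬Q ↑ ¬P)

¬P = ¬F = T
¬R = ¬T = F
¬P ∧ ¬R = T ∧ F = F
Q → (¬P ∧ ¬R) = F → F = T
¬Q = ¬F = T
¬P = ¬F = T
¬Q ↑ ¬P = T ↑ T = F
¬(¬Q ↑ ¬P) = ¬F = T
(Q → (¬P ∧ ¬R)) → ¬(¬Q ↑ ¬P) = T → T = T

true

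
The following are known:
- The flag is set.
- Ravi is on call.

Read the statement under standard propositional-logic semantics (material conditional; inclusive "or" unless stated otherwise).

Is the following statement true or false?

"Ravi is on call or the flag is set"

Let Q = "Ravi is on call" (True), P = "the flag is set" (True).
Formalization: Q or P

Q or P = True or True = True

True.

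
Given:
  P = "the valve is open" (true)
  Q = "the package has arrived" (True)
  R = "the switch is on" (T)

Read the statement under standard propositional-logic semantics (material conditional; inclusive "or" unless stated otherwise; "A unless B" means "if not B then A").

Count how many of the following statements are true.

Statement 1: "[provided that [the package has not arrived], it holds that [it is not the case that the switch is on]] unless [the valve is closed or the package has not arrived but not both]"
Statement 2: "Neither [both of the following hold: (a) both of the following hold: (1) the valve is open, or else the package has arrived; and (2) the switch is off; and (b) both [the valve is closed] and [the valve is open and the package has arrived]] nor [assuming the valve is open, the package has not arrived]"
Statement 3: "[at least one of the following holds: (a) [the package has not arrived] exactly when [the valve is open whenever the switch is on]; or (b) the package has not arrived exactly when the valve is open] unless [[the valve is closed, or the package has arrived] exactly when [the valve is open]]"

3

Statement 1: Parsed as (~Q -> ~R) | (~P xor ~Q)

~Q = ~T = F
~R = ~T = F
~Q -> ~R = F -> F = T
~P = ~T = F
~Q = ~T = F
~P xor ~Q = F xor F = F
(~Q -> ~R) | (~P xor ~Q) = T | F = T
Hence Statement 1 is true.

Statement 2: Parsed as (((P | Q) & ~R) & (~P & (P & Q))) nor (P -> ~Q)

P | Q = T | T = T
~R = ~T = F
(P | Q) & ~R = T & F = F
~P = ~T = F
P & Q = T & T = T
~P & (P & Q) = F & T = F
((P | Q) & ~R) & (~P & (P & Q)) = F & F = F
~Q = ~T = F
P -> ~Q = T -> F = F
(((P | Q) & ~R) & (~P & (P & Q))) nor (P -> ~Q) = F nor F = T
Thus Statement 2 is true.

Statement 3: Parsed as ((~Q <-> (R -> P)) | (~Q <-> P)) | ((~P | Q) <-> P)

~Q = ~T = F
R -> P = T -> T = T
~Q <-> (R -> P) = F <-> T = F
~Q = ~T = F
~Q <-> P = F <-> T = F
(~Q <-> (R -> P)) | (~Q <-> P) = F | F = F
~P = ~T = F
~P | Q = F | T = T
(~P | Q) <-> P = T <-> T = T
((~Q <-> (R -> P)) | (~Q <-> P)) | ((~P | Q) <-> P) = F | T = T
So Statement 3 is true.

3 of the 3 statements are true.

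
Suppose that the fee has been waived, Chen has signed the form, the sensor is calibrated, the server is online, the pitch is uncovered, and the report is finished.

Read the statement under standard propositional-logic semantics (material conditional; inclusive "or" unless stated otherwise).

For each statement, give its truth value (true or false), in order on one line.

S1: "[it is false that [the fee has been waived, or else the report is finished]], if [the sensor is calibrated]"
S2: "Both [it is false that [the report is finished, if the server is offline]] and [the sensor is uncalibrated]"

Let U = "the sensor is calibrated" (T), S = "the fee has been waived" (T), H = "the report is finished" (T), P = "the server is online" (T).

S1: In symbols: U → ¬(S ∨ H)

S ∨ H = T ∨ T = T
¬(S ∨ H) = ¬T = F
U → ¬(S ∨ H) = T → F = F
So S1 is false.

S2: This is ¬(¬P → H) ∧ ¬U.

¬P = ¬T = F
¬P → H = F → T = T
¬(¬P → H) = ¬T = F
¬U = ¬T = F
¬(¬P → H) ∧ ¬U = F ∧ F = F
So S2 is false.

S1 False, S2 False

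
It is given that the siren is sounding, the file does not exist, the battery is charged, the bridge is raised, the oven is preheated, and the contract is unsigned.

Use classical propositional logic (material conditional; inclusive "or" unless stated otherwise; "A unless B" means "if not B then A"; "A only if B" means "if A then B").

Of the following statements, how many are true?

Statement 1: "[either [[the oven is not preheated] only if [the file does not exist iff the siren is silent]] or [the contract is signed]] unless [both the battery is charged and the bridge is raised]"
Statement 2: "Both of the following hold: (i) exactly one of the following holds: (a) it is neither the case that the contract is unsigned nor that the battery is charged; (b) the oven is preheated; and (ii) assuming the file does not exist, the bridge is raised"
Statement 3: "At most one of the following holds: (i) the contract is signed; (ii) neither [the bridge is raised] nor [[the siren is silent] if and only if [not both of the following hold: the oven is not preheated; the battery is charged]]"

Let U = "the oven is preheated" (T), Q = "the file exists" (F), P = "the siren is sounding" (T), V = "the contract is signed" (F), R = "the battery is charged" (T), S = "the bridge is raised" (T).

Statement 1: Parsed as ((~U -> (~Q <-> ~P)) | V) | (R & S)

~U = ~T = F
~Q = ~F = T
~P = ~T = F
~Q <-> ~P = T <-> F = F
~U -> (~Q <-> ~P) = F -> F = T
(~U -> (~Q <-> ~P)) | V = T | F = T
R & S = T & T = T
((~U -> (~Q <-> ~P)) | V) | (R & S) = T | T = T
So Statement 1 is true.

Statement 2: In symbols: ((~V nor R) xor U) & (~Q -> S)

~V = ~F = T
~V nor R = T nor T = F
(~V nor R) xor U = F xor T = T
~Q = ~F = T
~Q -> S = T -> T = T
((~V nor R) xor U) & (~Q -> S) = T & T = T
So Statement 2 is true.

Statement 3: Parsed as V nand (S nor (~P <-> (~U nand R)))

~P = ~T = F
~U = ~T = F
~U nand R = F nand T = T
~P <-> (~U nand R) = F <-> T = F
S nor (~P <-> (~U nand R)) = T nor F = F
V nand (S nor (~P <-> (~U nand R))) = F nand F = T
Thus Statement 3 is true.

Count: 3.

3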